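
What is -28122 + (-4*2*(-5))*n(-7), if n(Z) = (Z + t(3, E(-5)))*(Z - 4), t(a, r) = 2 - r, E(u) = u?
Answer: -28122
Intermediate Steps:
n(Z) = (-4 + Z)*(7 + Z) (n(Z) = (Z + (2 - 1*(-5)))*(Z - 4) = (Z + (2 + 5))*(-4 + Z) = (Z + 7)*(-4 + Z) = (7 + Z)*(-4 + Z) = (-4 + Z)*(7 + Z))
-28122 + (-4*2*(-5))*n(-7) = -28122 + (-4*2*(-5))*(-28 + (-7)² + 3*(-7)) = -28122 + (-8*(-5))*(-28 + 49 - 21) = -28122 + 40*0 = -28122 + 0 = -28122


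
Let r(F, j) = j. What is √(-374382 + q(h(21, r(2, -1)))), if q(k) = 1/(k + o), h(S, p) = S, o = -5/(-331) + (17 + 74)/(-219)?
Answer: I*√834787387411626891/1493243 ≈ 611.87*I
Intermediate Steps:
o = -29026/72489 (o = -5*(-1/331) + 91*(-1/219) = 5/331 - 91/219 = -29026/72489 ≈ -0.40042)
q(k) = 1/(-29026/72489 + k) (q(k) = 1/(k - 29026/72489) = 1/(-29026/72489 + k))
√(-374382 + q(h(21, r(2, -1)))) = √(-374382 + 72489/(-29026 + 72489*21)) = √(-374382 + 72489/(-29026 + 1522269)) = √(-374382 + 72489/1493243) = √(-559043228337/1493243) = I*√834787387411626891/1493243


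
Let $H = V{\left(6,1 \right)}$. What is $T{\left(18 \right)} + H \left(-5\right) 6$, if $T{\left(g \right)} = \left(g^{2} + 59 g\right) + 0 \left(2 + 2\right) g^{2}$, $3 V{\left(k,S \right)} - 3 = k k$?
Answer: $996$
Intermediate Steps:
$V{\left(k,S \right)} = 1 + \frac{k^{2}}{3}$ ($V{\left(k,S \right)} = 1 + \frac{k k}{3} = 1 + \frac{k^{2}}{3}$)
$H = 13$ ($H = 1 + \frac{6^{2}}{3} = 1 + \frac{1}{3} \cdot 36 = 1 + 12 = 13$)
$T{\left(g \right)} = g^{2} + 59 g$ ($T{\left(g \right)} = \left(g^{2} + 59 g\right) + 0 \cdot 4 g^{2} = \left(g^{2} + 59 g\right) + 0 g^{2} = \left(g^{2} + 59 g\right) + 0 = g^{2} + 59 g$)
$T{\left(18 \right)} + H \left(-5\right) 6 = 18 \left(59 + 18\right) + 13 \left(-5\right) 6 = 18 \cdot 77 - 390 = 1386 - 390 = 996$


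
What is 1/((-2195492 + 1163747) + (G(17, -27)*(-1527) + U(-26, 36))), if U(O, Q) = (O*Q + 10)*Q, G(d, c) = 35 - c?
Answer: -1/1159755 ≈ -8.6225e-7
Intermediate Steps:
U(O, Q) = Q*(10 + O*Q) (U(O, Q) = (10 + O*Q)*Q = Q*(10 + O*Q))
1/((-2195492 + 1163747) + (G(17, -27)*(-1527) + U(-26, 36))) = 1/((-2195492 + 1163747) + ((35 - 1*(-27))*(-1527) + 36*(10 - 26*36))) = 1/(-1031745 + ((35 + 27)*(-1527) + 36*(10 - 936))) = 1/(-1031745 + (62*(-1527) + 36*(-926))) = 1/(-1031745 + (-94674 - 33336)) = 1/(-1031745 - 128010) = 1/(-1159755) = -1/1159755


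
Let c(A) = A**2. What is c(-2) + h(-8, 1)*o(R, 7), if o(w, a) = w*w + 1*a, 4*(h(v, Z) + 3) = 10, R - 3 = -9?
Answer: -35/2 ≈ -17.500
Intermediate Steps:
R = -6 (R = 3 - 9 = -6)
h(v, Z) = -1/2 (h(v, Z) = -3 + (1/4)*10 = -3 + 5/2 = -1/2)
o(w, a) = a + w**2 (o(w, a) = w**2 + a = a + w**2)
c(-2) + h(-8, 1)*o(R, 7) = (-2)**2 - (7 + (-6)**2)/2 = 4 - (7 + 36)/2 = 4 - 1/2*43 = 4 - 43/2 = -35/2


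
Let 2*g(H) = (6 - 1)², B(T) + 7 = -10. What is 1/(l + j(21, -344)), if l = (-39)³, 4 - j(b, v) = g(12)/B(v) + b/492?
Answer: -2788/165368289 ≈ -1.6859e-5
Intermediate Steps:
B(T) = -17 (B(T) = -7 - 10 = -17)
g(H) = 25/2 (g(H) = (6 - 1)²/2 = (½)*5² = (½)*25 = 25/2)
j(b, v) = 161/34 - b/492 (j(b, v) = 4 - ((25/2)/(-17) + b/492) = 4 - ((25/2)*(-1/17) + b*(1/492)) = 4 - (-25/34 + b/492) = 4 + (25/34 - b/492) = 161/34 - b/492)
l = -59319
1/(l + j(21, -344)) = 1/(-59319 + (161/34 - 1/492*21)) = 1/(-59319 + (161/34 - 7/164)) = 1/(-59319 + 13083/2788) = 1/(-165368289/2788) = -2788/165368289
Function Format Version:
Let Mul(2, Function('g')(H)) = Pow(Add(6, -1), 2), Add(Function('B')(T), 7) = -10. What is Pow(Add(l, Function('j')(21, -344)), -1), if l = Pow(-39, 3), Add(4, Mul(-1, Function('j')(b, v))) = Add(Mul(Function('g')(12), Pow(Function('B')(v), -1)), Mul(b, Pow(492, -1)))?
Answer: Rational(-2788, 165368289) ≈ -1.6859e-5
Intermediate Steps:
Function('B')(T) = -17 (Function('B')(T) = Add(-7, -10) = -17)
Function('g')(H) = Rational(25, 2) (Function('g')(H) = Mul(Rational(1, 2), Pow(Add(6, -1), 2)) = Mul(Rational(1, 2), Pow(5, 2)) = Mul(Rational(1, 2), 25) = Rational(25, 2))
Function('j')(b, v) = Add(Rational(161, 34), Mul(Rational(-1, 492), b)) (Function('j')(b, v) = Add(4, Mul(-1, Add(Mul(Rational(25, 2), Pow(-17, -1)), Mul(b, Pow(492, -1))))) = Add(4, Mul(-1, Add(Mul(Rational(25, 2), Rational(-1, 17)), Mul(b, Rational(1, 492))))) = Add(4, Mul(-1, Add(Rational(-25, 34), Mul(Rational(1, 492), b)))) = Add(4, Add(Rational(25, 34), Mul(Rational(-1, 492), b))) = Add(Rational(161, 34), Mul(Rational(-1, 492), b)))
l = -59319
Pow(Add(l, Function('j')(21, -344)), -1) = Pow(Add(-59319, Add(Rational(161, 34), Mul(Rational(-1, 492), 21))), -1) = Pow(Add(-59319, Add(Rational(161, 34), Rational(-7, 164))), -1) = Pow(Add(-59319, Rational(13083, 2788)), -1) = Pow(Rational(-165368289, 2788), -1) = Rational(-2788, 165368289)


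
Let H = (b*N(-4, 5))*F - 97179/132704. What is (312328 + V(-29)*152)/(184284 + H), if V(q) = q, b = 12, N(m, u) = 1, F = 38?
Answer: 469680640/281788963 ≈ 1.6668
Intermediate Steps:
H = 2083305/4576 (H = (12*1)*38 - 97179/132704 = 12*38 - 97179/132704 = 456 - 1*3351/4576 = 456 - 3351/4576 = 2083305/4576 ≈ 455.27)
(312328 + V(-29)*152)/(184284 + H) = (312328 - 29*152)/(184284 + 2083305/4576) = (312328 - 4408)/(845366889/4576) = 307920*(4576/845366889) = 469680640/281788963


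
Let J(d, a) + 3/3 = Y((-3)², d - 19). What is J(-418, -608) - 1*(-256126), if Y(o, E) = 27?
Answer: 256152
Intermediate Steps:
J(d, a) = 26 (J(d, a) = -1 + 27 = 26)
J(-418, -608) - 1*(-256126) = 26 - 1*(-256126) = 26 + 256126 = 256152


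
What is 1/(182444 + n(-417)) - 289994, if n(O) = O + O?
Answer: -52665810339/181610 ≈ -2.8999e+5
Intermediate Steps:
n(O) = 2*O
1/(182444 + n(-417)) - 289994 = 1/(182444 + 2*(-417)) - 289994 = 1/(182444 - 834) - 289994 = 1/181610 - 289994 = -52665810339/181610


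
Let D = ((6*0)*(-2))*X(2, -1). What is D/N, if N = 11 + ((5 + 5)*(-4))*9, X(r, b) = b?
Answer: 0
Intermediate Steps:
D = 0 (D = ((6*0)*(-2))*(-1) = (0*(-2))*(-1) = 0*(-1) = 0)
N = -349 (N = 11 + (10*(-4))*9 = 11 - 40*9 = 11 - 360 = -349)
D/N = 0/(-349) = -1/349*0 = 0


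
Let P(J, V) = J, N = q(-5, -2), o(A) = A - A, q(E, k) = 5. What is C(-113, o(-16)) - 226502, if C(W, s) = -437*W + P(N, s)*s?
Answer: -177121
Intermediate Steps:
o(A) = 0
N = 5
C(W, s) = -437*W + 5*s
C(-113, o(-16)) - 226502 = (-437*(-113) + 5*0) - 226502 = (49381 + 0) - 226502 = 49381 - 226502 = -177121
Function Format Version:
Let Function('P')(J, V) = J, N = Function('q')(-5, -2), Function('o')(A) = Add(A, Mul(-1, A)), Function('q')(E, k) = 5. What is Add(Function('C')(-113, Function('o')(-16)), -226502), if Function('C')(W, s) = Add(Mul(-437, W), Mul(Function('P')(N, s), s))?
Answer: -177121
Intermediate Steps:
Function('o')(A) = 0
N = 5
Function('C')(W, s) = Add(Mul(-437, W), Mul(5, s))
Add(Function('C')(-113, Function('o')(-16)), -226502) = Add(Add(Mul(-437, -113), Mul(5, 0)), -226502) = Add(Add(49381, 0), -226502) = Add(49381, -226502) = -177121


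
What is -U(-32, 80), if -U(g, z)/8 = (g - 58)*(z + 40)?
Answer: -86400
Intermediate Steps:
U(g, z) = -8*(-58 + g)*(40 + z) (U(g, z) = -8*(g - 58)*(z + 40) = -8*(-58 + g)*(40 + z))
-U(-32, 80) = -(18560 - 320*(-32) + 464*80 - 8*(-32)*80) = -(18560 + 10240 + 37120 + 20480) = -1*86400 = -86400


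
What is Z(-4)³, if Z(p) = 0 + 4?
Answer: 64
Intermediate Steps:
Z(p) = 4
Z(-4)³ = 4³ = 64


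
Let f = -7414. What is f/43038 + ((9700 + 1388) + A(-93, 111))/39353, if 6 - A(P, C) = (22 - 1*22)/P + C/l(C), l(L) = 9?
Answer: 92584814/846837207 ≈ 0.10933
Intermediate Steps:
A(P, C) = 6 - C/9 (A(P, C) = 6 - ((22 - 1*22)/P + C/9) = 6 - ((22 - 22)/P + C*(⅑)) = 6 - (0/P + C/9) = 6 - (0 + C/9) = 6 - C/9)
f/43038 + ((9700 + 1388) + A(-93, 111))/39353 = -7414/43038 + ((9700 + 1388) + (6 - ⅑*111))/39353 = -7414*1/43038 + (11088 + (6 - 37/3))*(1/39353) = -3707/21519 + (11088 - 19/3)*(1/39353) = -3707/21519 + (33245/3)*(1/39353) = -3707/21519 + 33245/118059 = 92584814/846837207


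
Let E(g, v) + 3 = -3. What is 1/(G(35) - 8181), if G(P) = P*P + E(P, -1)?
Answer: -1/6962 ≈ -0.00014364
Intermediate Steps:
E(g, v) = -6 (E(g, v) = -3 - 3 = -6)
G(P) = -6 + P**2 (G(P) = P*P - 6 = P**2 - 6 = -6 + P**2)
1/(G(35) - 8181) = 1/((-6 + 35**2) - 8181) = 1/((-6 + 1225) - 8181) = 1/(1219 - 8181) = 1/(-6962) = -1/6962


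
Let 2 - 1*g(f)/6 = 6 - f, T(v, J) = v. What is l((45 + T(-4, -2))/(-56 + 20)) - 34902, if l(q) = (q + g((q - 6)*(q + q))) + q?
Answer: -3761717/108 ≈ -34831.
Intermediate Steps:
g(f) = -24 + 6*f (g(f) = 12 - 6*(6 - f) = 12 + (-36 + 6*f) = -24 + 6*f)
l(q) = -24 + 2*q + 12*q*(-6 + q) (l(q) = (q + (-24 + 6*((q - 6)*(q + q)))) + q = (q + (-24 + 6*((-6 + q)*(2*q)))) + q = (q + (-24 + 6*(2*q*(-6 + q)))) + q = (q + (-24 + 12*q*(-6 + q))) + q = (-24 + q + 12*q*(-6 + q)) + q = -24 + 2*q + 12*q*(-6 + q))
l((45 + T(-4, -2))/(-56 + 20)) - 34902 = (-24 - 70*(45 - 4)/(-56 + 20) + 12*((45 - 4)/(-56 + 20))²) - 34902 = (-24 - 2870/(-36) + 12*(41/(-36))²) - 34902 = (-24 - 2870*(-1)/36 + 12*(41*(-1/36))²) - 34902 = (-24 - 70*(-41/36) + 12*(-41/36)²) - 34902 = (-24 + 1435/18 + 12*(1681/1296)) - 34902 = (-24 + 1435/18 + 1681/108) - 34902 = 7699/108 - 34902 = -3761717/108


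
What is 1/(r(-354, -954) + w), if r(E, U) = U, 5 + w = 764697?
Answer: 1/763738 ≈ 1.3093e-6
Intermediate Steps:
w = 764692 (w = -5 + 764697 = 764692)
1/(r(-354, -954) + w) = 1/(-954 + 764692) = 1/763738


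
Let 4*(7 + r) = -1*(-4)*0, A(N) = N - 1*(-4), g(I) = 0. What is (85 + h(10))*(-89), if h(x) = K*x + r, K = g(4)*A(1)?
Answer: -6942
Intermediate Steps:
A(N) = 4 + N (A(N) = N + 4 = 4 + N)
K = 0 (K = 0*(4 + 1) = 0*5 = 0)
r = -7 (r = -7 + (-1*(-4)*0)/4 = -7 + (4*0)/4 = -7 + (¼)*0 = -7 + 0 = -7)
h(x) = -7 (h(x) = 0*x - 7 = 0 - 7 = -7)
(85 + h(10))*(-89) = (85 - 7)*(-89) = 78*(-89) = -6942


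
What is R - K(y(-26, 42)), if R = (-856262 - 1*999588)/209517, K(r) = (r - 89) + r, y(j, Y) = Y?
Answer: -808265/209517 ≈ -3.8578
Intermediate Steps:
K(r) = -89 + 2*r (K(r) = (-89 + r) + r = -89 + 2*r)
R = -1855850/209517 (R = (-856262 - 999588)*(1/209517) = -1855850*1/209517 = -1855850/209517 ≈ -8.8578)
R - K(y(-26, 42)) = -1855850/209517 - (-89 + 2*42) = -1855850/209517 - (-89 + 84) = -1855850/209517 - 1*(-5) = -1855850/209517 + 5 = -808265/209517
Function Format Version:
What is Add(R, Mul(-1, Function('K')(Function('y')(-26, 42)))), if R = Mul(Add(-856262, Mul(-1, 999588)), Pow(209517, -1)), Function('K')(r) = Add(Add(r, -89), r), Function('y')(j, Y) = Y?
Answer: Rational(-808265, 209517) ≈ -3.8578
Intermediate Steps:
Function('K')(r) = Add(-89, Mul(2, r)) (Function('K')(r) = Add(Add(-89, r), r) = Add(-89, Mul(2, r)))
R = Rational(-1855850, 209517) (R = Mul(Add(-856262, -999588), Rational(1, 209517)) = Mul(-1855850, Rational(1, 209517)) = Rational(-1855850, 209517) ≈ -8.8578)
Add(R, Mul(-1, Function('K')(Function('y')(-26, 42)))) = Add(Rational(-1855850, 209517), Mul(-1, Add(-89, Mul(2, 42)))) = Add(Rational(-1855850, 209517), Mul(-1, Add(-89, 84))) = Add(Rational(-1855850, 209517), Mul(-1, -5)) = Add(Rational(-1855850, 209517), 5) = Rational(-808265, 209517)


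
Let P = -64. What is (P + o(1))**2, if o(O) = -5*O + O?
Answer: 4624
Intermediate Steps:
o(O) = -4*O
(P + o(1))**2 = (-64 - 4*1)**2 = (-64 - 4)**2 = (-68)**2 = 4624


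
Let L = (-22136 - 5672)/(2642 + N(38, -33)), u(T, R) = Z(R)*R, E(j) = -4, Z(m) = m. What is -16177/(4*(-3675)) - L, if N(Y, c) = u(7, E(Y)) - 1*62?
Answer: 1463549/123900 ≈ 11.812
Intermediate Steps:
u(T, R) = R**2 (u(T, R) = R*R = R**2)
N(Y, c) = -46 (N(Y, c) = (-4)**2 - 1*62 = 16 - 62 = -46)
L = -632/59 (L = (-22136 - 5672)/(2642 - 46) = -27808/2596 = -27808*1/2596 = -632/59 ≈ -10.712)
-16177/(4*(-3675)) - L = -16177/(4*(-3675)) - 1*(-632/59) = -16177/(-14700) + 632/59 = -16177*(-1/14700) + 632/59 = 2311/2100 + 632/59 = 1463549/123900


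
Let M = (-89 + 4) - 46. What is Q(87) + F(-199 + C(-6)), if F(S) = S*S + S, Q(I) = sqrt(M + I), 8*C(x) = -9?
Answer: 2550393/64 + 2*I*sqrt(11) ≈ 39850.0 + 6.6332*I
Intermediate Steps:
C(x) = -9/8 (C(x) = (1/8)*(-9) = -9/8)
M = -131 (M = -85 - 46 = -131)
Q(I) = sqrt(-131 + I)
F(S) = S + S**2 (F(S) = S**2 + S = S + S**2)
Q(87) + F(-199 + C(-6)) = sqrt(-131 + 87) + (-199 - 9/8)*(1 + (-199 - 9/8)) = sqrt(-44) - 1601*(1 - 1601/8)/8 = 2*I*sqrt(11) - 1601/8*(-1593/8) = 2*I*sqrt(11) + 2550393/64 = 2550393/64 + 2*I*sqrt(11)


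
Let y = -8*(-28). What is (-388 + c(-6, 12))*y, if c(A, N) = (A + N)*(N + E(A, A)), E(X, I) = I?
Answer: -78848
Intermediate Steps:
y = 224
c(A, N) = (A + N)² (c(A, N) = (A + N)*(N + A) = (A + N)*(A + N) = (A + N)²)
(-388 + c(-6, 12))*y = (-388 + ((-6)² + 12² + 2*(-6)*12))*224 = (-388 + (36 + 144 - 144))*224 = (-388 + 36)*224 = -352*224 = -78848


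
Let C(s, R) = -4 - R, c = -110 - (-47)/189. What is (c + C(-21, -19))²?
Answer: 320696464/35721 ≈ 8977.8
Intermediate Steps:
c = -20743/189 (c = -110 - (-47)/189 = -110 - 1*(-47/189) = -110 + 47/189 = -20743/189 ≈ -109.75)
(c + C(-21, -19))² = (-20743/189 + (-4 - 1*(-19)))² = (-20743/189 + (-4 + 19))² = (-20743/189 + 15)² = (-17908/189)² = 320696464/35721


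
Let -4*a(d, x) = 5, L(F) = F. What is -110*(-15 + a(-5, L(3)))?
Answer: 3575/2 ≈ 1787.5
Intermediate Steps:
a(d, x) = -5/4 (a(d, x) = -1/4*5 = -5/4)
-110*(-15 + a(-5, L(3))) = -110*(-15 - 5/4) = -110*(-65/4) = 3575/2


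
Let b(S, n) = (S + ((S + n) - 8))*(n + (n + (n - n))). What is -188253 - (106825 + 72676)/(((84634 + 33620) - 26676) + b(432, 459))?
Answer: -244493386745/1298748 ≈ -1.8825e+5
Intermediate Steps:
b(S, n) = 2*n*(-8 + n + 2*S) (b(S, n) = (S + (-8 + S + n))*(n + (n + 0)) = (-8 + n + 2*S)*(n + n) = (-8 + n + 2*S)*(2*n) = 2*n*(-8 + n + 2*S))
-188253 - (106825 + 72676)/(((84634 + 33620) - 26676) + b(432, 459)) = -188253 - (106825 + 72676)/(((84634 + 33620) - 26676) + 2*459*(-8 + 459 + 2*432)) = -188253 - 179501/((118254 - 26676) + 2*459*(-8 + 459 + 864)) = -188253 - 179501/(91578 + 2*459*1315) = -188253 - 179501/(91578 + 1207170) = -188253 - 179501/1298748 = -244493386745/1298748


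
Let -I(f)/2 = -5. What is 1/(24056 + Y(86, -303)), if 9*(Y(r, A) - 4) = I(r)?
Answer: 9/216550 ≈ 4.1561e-5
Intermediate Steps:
I(f) = 10 (I(f) = -2*(-5) = 10)
Y(r, A) = 46/9 (Y(r, A) = 4 + (⅑)*10 = 4 + 10/9 = 46/9)
1/(24056 + Y(86, -303)) = 1/(24056 + 46/9) = 1/(216550/9) = 9/216550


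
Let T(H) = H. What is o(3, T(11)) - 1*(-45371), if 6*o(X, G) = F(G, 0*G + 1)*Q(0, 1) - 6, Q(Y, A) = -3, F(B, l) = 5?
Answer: 90735/2 ≈ 45368.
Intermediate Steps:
o(X, G) = -7/2 (o(X, G) = (5*(-3) - 6)/6 = (-15 - 6)/6 = (1/6)*(-21) = -7/2)
o(3, T(11)) - 1*(-45371) = -7/2 - 1*(-45371) = -7/2 + 45371 = 90735/2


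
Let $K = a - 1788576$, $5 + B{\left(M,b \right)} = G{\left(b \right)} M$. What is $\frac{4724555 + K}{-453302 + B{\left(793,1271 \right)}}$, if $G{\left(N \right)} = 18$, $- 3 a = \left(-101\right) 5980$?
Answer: $- \frac{9411917}{1317099} \approx -7.1459$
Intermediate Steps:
$a = \frac{603980}{3}$ ($a = - \frac{\left(-101\right) 5980}{3} = \left(- \frac{1}{3}\right) \left(-603980\right) = \frac{603980}{3} \approx 2.0133 \cdot 10^{5}$)
$B{\left(M,b \right)} = -5 + 18 M$
$K = - \frac{4761748}{3}$ ($K = \frac{603980}{3} - 1788576 = - \frac{4761748}{3} \approx -1.5873 \cdot 10^{6}$)
$\frac{4724555 + K}{-453302 + B{\left(793,1271 \right)}} = \frac{4724555 - \frac{4761748}{3}}{-453302 + \left(-5 + 18 \cdot 793\right)} = \frac{9411917}{3 \left(-453302 + \left(-5 + 14274\right)\right)} = \frac{9411917}{3 \left(-453302 + 14269\right)} = \frac{9411917}{3 \left(-439033\right)} = \frac{9411917}{3} \left(- \frac{1}{439033}\right) = - \frac{9411917}{1317099}$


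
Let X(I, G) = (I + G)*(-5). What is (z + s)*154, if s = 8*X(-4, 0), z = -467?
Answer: -47278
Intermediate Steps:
X(I, G) = -5*G - 5*I (X(I, G) = (G + I)*(-5) = -5*G - 5*I)
s = 160 (s = 8*(-5*0 - 5*(-4)) = 8*(0 + 20) = 8*20 = 160)
(z + s)*154 = (-467 + 160)*154 = -307*154 = -47278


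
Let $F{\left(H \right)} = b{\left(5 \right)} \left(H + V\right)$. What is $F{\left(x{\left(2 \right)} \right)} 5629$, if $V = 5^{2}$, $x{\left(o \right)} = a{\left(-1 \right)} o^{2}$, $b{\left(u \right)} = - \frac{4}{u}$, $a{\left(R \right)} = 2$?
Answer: $- \frac{743028}{5} \approx -1.4861 \cdot 10^{5}$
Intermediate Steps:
$x{\left(o \right)} = 2 o^{2}$
$V = 25$
$F{\left(H \right)} = -20 - \frac{4 H}{5}$ ($F{\left(H \right)} = - \frac{4}{5} \left(H + 25\right) = \left(-4\right) \frac{1}{5} \left(25 + H\right) = - \frac{4 \left(25 + H\right)}{5} = -20 - \frac{4 H}{5}$)
$F{\left(x{\left(2 \right)} \right)} 5629 = \left(-20 - \frac{4 \cdot 2 \cdot 2^{2}}{5}\right) 5629 = \left(-20 - \frac{4 \cdot 2 \cdot 4}{5}\right) 5629 = \left(-20 - \frac{32}{5}\right) 5629 = \left(- \frac{132}{5}\right) 5629 = - \frac{743028}{5}$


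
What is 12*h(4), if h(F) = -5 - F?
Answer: -108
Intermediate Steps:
12*h(4) = 12*(-5 - 1*4) = 12*(-5 - 4) = 12*(-9) = -108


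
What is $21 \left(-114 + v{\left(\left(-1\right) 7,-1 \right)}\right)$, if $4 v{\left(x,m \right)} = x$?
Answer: $- \frac{9723}{4} \approx -2430.8$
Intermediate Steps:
$v{\left(x,m \right)} = \frac{x}{4}$
$21 \left(-114 + v{\left(\left(-1\right) 7,-1 \right)}\right) = 21 \left(-114 + \frac{\left(-1\right) 7}{4}\right) = 21 \left(-114 + \frac{1}{4} \left(-7\right)\right) = 21 \left(-114 - \frac{7}{4}\right) = 21 \left(- \frac{463}{4}\right) = - \frac{9723}{4}$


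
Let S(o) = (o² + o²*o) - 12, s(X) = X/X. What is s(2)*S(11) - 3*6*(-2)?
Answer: 1476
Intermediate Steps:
s(X) = 1
S(o) = -12 + o² + o³ (S(o) = (o² + o³) - 12 = -12 + o² + o³)
s(2)*S(11) - 3*6*(-2) = 1*(-12 + 11² + 11³) - 3*6*(-2) = 1*(-12 + 121 + 1331) - 18*(-2) = 1*1440 + 36 = 1440 + 36 = 1476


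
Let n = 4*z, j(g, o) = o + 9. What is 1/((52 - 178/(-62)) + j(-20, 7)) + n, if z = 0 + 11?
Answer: 96699/2197 ≈ 44.014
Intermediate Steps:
z = 11
j(g, o) = 9 + o
n = 44 (n = 4*11 = 44)
1/((52 - 178/(-62)) + j(-20, 7)) + n = 1/((52 - 178/(-62)) + (9 + 7)) + 44 = 1/((52 - 178*(-1)/62) + 16) + 44 = 1/((52 - 1*(-89/31)) + 16) + 44 = 1/((52 + 89/31) + 16) + 44 = 1/(1701/31 + 16) + 44 = 1/(2197/31) + 44 = 31/2197 + 44 = 96699/2197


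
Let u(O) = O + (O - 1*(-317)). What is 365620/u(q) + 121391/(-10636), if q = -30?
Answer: 3857536833/2733452 ≈ 1411.2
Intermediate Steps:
u(O) = 317 + 2*O (u(O) = O + (O + 317) = O + (317 + O) = 317 + 2*O)
365620/u(q) + 121391/(-10636) = 365620/(317 + 2*(-30)) + 121391/(-10636) = 365620/(317 - 60) + 121391*(-1/10636) = 365620/257 - 121391/10636 = 3857536833/2733452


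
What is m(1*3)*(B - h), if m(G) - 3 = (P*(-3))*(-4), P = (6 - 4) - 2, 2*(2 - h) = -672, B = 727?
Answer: 1167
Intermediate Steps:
h = 338 (h = 2 - 1/2*(-672) = 2 + 336 = 338)
P = 0 (P = 2 - 2 = 0)
m(G) = 3 (m(G) = 3 + (0*(-3))*(-4) = 3 + 0*(-4) = 3 + 0 = 3)
m(1*3)*(B - h) = 3*(727 - 1*338) = 3*(727 - 338) = 3*389 = 1167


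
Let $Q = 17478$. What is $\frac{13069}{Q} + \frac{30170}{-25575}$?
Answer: $- \frac{12871439}{29799990} \approx -0.43193$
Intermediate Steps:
$\frac{13069}{Q} + \frac{30170}{-25575} = \frac{13069}{17478} + \frac{30170}{-25575} = 13069 \cdot \frac{1}{17478} + 30170 \left(- \frac{1}{25575}\right) = \frac{13069}{17478} - \frac{6034}{5115} = - \frac{12871439}{29799990}$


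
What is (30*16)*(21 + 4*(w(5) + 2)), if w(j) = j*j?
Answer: 61920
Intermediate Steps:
w(j) = j**2
(30*16)*(21 + 4*(w(5) + 2)) = (30*16)*(21 + 4*(5**2 + 2)) = 480*(21 + 4*(25 + 2)) = 480*(21 + 4*27) = 480*(21 + 108) = 480*129 = 61920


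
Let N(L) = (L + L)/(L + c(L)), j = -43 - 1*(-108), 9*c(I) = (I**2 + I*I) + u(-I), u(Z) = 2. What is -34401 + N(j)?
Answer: -310880667/9037 ≈ -34401.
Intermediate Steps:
c(I) = 2/9 + 2*I**2/9 (c(I) = ((I**2 + I*I) + 2)/9 = ((I**2 + I**2) + 2)/9 = (2*I**2 + 2)/9 = (2 + 2*I**2)/9 = 2/9 + 2*I**2/9)
j = 65 (j = -43 + 108 = 65)
N(L) = 2*L/(2/9 + L + 2*L**2/9) (N(L) = (L + L)/(L + (2/9 + 2*L**2/9)) = (2*L)/(2/9 + L + 2*L**2/9) = 2*L/(2/9 + L + 2*L**2/9))
-34401 + N(j) = -34401 + 18*65/(2 + 2*65**2 + 9*65) = -34401 + 18*65/(2 + 2*4225 + 585) = -34401 + 18*65/(2 + 8450 + 585) = -34401 + 18*65/9037 = -34401 + 18*65*(1/9037) = -34401 + 1170/9037 = -310880667/9037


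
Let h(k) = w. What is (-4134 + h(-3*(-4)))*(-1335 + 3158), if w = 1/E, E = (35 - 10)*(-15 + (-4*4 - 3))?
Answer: -6405841523/850 ≈ -7.5363e+6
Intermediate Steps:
E = -850 (E = 25*(-15 + (-16 - 3)) = 25*(-15 - 19) = 25*(-34) = -850)
w = -1/850 (w = 1/(-850) = -1/850 ≈ -0.0011765)
h(k) = -1/850
(-4134 + h(-3*(-4)))*(-1335 + 3158) = (-4134 - 1/850)*(-1335 + 3158) = -3513901/850*1823 = -6405841523/850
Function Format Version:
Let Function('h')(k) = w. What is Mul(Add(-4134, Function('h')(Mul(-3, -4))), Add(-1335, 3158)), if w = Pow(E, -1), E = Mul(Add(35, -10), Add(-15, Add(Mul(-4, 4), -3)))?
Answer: Rational(-6405841523, 850) ≈ -7.5363e+6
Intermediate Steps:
E = -850 (E = Mul(25, Add(-15, Add(-16, -3))) = Mul(25, Add(-15, -19)) = Mul(25, -34) = -850)
w = Rational(-1, 850) (w = Pow(-850, -1) = Rational(-1, 850) ≈ -0.0011765)
Function('h')(k) = Rational(-1, 850)
Mul(Add(-4134, Function('h')(Mul(-3, -4))), Add(-1335, 3158)) = Mul(Add(-4134, Rational(-1, 850)), Add(-1335, 3158)) = Mul(Rational(-3513901, 850), 1823) = Rational(-6405841523, 850)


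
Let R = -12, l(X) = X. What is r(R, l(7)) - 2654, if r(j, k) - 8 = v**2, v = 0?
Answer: -2646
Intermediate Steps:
r(j, k) = 8 (r(j, k) = 8 + 0**2 = 8 + 0 = 8)
r(R, l(7)) - 2654 = 8 - 2654 = -2646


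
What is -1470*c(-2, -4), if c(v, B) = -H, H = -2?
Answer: -2940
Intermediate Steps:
c(v, B) = 2 (c(v, B) = -1*(-2) = 2)
-1470*c(-2, -4) = -1470*2 = -2940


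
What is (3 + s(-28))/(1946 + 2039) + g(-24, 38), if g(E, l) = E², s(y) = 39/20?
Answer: 45907299/79700 ≈ 576.00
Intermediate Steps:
s(y) = 39/20 (s(y) = 39*(1/20) = 39/20)
(3 + s(-28))/(1946 + 2039) + g(-24, 38) = (3 + 39/20)/(1946 + 2039) + (-24)² = (99/20)/3985 + 576 = (99/20)*(1/3985) + 576 = 99/79700 + 576 = 45907299/79700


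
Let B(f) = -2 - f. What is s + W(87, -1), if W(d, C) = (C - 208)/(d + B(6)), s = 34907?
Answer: 2757444/79 ≈ 34904.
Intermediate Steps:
W(d, C) = (-208 + C)/(-8 + d) (W(d, C) = (C - 208)/(d + (-2 - 1*6)) = (-208 + C)/(d + (-2 - 6)) = (-208 + C)/(d - 8) = (-208 + C)/(-8 + d))
s + W(87, -1) = 34907 + (-208 - 1)/(-8 + 87) = 34907 - 209/79 = 2757444/79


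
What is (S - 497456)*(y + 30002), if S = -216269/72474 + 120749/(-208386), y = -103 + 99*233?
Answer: -33160760705504118742/1258547247 ≈ -2.6348e+10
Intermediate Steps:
y = 22964 (y = -103 + 23067 = 22964)
S = -4484882905/1258547247 (S = -216269*1/72474 + 120749*(-1/208386) = -216269/72474 - 120749/208386 = -4484882905/1258547247 ≈ -3.5635)
(S - 497456)*(y + 30002) = (-4484882905/1258547247 - 497456)*(22964 + 30002) = -626076364186537/1258547247*52966 = -33160760705504118742/1258547247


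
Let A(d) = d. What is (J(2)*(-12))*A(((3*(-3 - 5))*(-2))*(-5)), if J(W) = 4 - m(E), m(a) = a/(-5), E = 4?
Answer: 13824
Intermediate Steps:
m(a) = -a/5 (m(a) = a*(-⅕) = -a/5)
J(W) = 24/5 (J(W) = 4 - (-1)*4/5 = 4 - 1*(-⅘) = 4 + ⅘ = 24/5)
(J(2)*(-12))*A(((3*(-3 - 5))*(-2))*(-5)) = ((24/5)*(-12))*(((3*(-3 - 5))*(-2))*(-5)) = -288*(3*(-8))*(-2)*(-5)/5 = -288*(-24*(-2))*(-5)/5 = -13824*(-5)/5 = -288/5*(-240) = 13824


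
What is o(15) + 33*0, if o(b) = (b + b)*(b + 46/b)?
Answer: 542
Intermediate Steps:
o(b) = 2*b*(b + 46/b) (o(b) = (2*b)*(b + 46/b) = 2*b*(b + 46/b))
o(15) + 33*0 = (92 + 2*15²) + 33*0 = (92 + 2*225) + 0 = (92 + 450) + 0 = 542 + 0 = 542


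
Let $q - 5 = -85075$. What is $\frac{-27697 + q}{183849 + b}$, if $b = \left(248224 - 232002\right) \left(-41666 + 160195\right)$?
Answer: $- \frac{112767}{1922961287} \approx -5.8642 \cdot 10^{-5}$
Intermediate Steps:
$q = -85070$ ($q = 5 - 85075 = -85070$)
$b = 1922777438$ ($b = 16222 \cdot 118529 = 1922777438$)
$\frac{-27697 + q}{183849 + b} = \frac{-27697 - 85070}{183849 + 1922777438} = - \frac{112767}{1922961287}$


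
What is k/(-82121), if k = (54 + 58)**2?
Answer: -12544/82121 ≈ -0.15275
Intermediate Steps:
k = 12544 (k = 112**2 = 12544)
k/(-82121) = 12544/(-82121) = 12544*(-1/82121) = -12544/82121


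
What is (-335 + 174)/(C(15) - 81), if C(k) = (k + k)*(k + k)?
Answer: -23/117 ≈ -0.19658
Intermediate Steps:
C(k) = 4*k**2 (C(k) = (2*k)*(2*k) = 4*k**2)
(-335 + 174)/(C(15) - 81) = (-335 + 174)/(4*15**2 - 81) = -161/(4*225 - 81) = -161/(900 - 81) = -161/819 = -161*1/819 = -23/117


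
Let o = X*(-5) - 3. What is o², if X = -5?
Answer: 484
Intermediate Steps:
o = 22 (o = -5*(-5) - 3 = 25 - 3 = 22)
o² = 22² = 484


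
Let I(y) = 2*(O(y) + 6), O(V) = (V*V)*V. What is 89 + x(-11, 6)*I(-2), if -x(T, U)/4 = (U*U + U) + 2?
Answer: 793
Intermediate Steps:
O(V) = V³ (O(V) = V²*V = V³)
x(T, U) = -8 - 4*U - 4*U² (x(T, U) = -4*((U*U + U) + 2) = -4*((U² + U) + 2) = -4*((U + U²) + 2) = -4*(2 + U + U²) = -8 - 4*U - 4*U²)
I(y) = 12 + 2*y³ (I(y) = 2*(y³ + 6) = 2*(6 + y³) = 12 + 2*y³)
89 + x(-11, 6)*I(-2) = 89 + (-8 - 4*6 - 4*6²)*(12 + 2*(-2)³) = 89 + (-8 - 24 - 4*36)*(12 + 2*(-8)) = 89 + (-8 - 24 - 144)*(12 - 16) = 89 - 176*(-4) = 89 + 704 = 793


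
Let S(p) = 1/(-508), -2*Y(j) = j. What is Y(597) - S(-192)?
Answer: -151637/508 ≈ -298.50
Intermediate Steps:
Y(j) = -j/2
S(p) = -1/508
Y(597) - S(-192) = -½*597 - 1*(-1/508) = -597/2 + 1/508 = -151637/508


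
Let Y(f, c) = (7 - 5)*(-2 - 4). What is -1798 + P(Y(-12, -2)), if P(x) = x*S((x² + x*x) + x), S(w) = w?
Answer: -5110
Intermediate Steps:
Y(f, c) = -12 (Y(f, c) = 2*(-6) = -12)
P(x) = x*(x + 2*x²) (P(x) = x*((x² + x*x) + x) = x*((x² + x²) + x) = x*(2*x² + x) = x*(x + 2*x²))
-1798 + P(Y(-12, -2)) = -1798 + (-12)²*(1 + 2*(-12)) = -1798 + 144*(1 - 24) = -1798 + 144*(-23) = -1798 - 3312 = -5110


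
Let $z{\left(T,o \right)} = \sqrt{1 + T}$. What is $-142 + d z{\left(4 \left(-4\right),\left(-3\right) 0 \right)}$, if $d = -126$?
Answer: $-142 - 126 i \sqrt{15} \approx -142.0 - 488.0 i$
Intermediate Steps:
$-142 + d z{\left(4 \left(-4\right),\left(-3\right) 0 \right)} = -142 - 126 \sqrt{1 + 4 \left(-4\right)} = -142 - 126 \sqrt{1 - 16} = -142 - 126 \sqrt{-15} = -142 - 126 i \sqrt{15}$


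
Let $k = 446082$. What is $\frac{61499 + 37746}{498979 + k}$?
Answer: $\frac{99245}{945061} \approx 0.10501$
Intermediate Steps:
$\frac{61499 + 37746}{498979 + k} = \frac{61499 + 37746}{498979 + 446082} = \frac{99245}{945061}$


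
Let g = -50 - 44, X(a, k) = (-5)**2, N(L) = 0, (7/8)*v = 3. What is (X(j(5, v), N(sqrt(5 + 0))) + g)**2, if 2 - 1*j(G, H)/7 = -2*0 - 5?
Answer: 4761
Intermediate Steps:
v = 24/7 (v = (8/7)*3 = 24/7 ≈ 3.4286)
j(G, H) = 49 (j(G, H) = 14 - 7*(-2*0 - 5) = 14 - 7*(0 - 5) = 14 - 7*(-5) = 14 + 35 = 49)
X(a, k) = 25
g = -94
(X(j(5, v), N(sqrt(5 + 0))) + g)**2 = (25 - 94)**2 = (-69)**2 = 4761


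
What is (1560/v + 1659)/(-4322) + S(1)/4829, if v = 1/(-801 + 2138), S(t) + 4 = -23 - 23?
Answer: -10080169291/20870938 ≈ -482.98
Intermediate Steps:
S(t) = -50 (S(t) = -4 + (-23 - 23) = -4 - 46 = -50)
v = 1/1337 ≈ 0.00074794
(1560/v + 1659)/(-4322) + S(1)/4829 = (1560/(1/1337) + 1659)/(-4322) - 50/4829 = (1560*1337 + 1659)*(-1/4322) - 50*1/4829 = (2085720 + 1659)*(-1/4322) - 50/4829 = 2087379*(-1/4322) - 50/4829 = -2087379/4322 - 50/4829 = -10080169291/20870938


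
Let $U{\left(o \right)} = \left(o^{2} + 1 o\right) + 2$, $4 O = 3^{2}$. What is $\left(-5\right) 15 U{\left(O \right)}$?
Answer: $- \frac{11175}{16} \approx -698.44$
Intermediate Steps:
$O = \frac{9}{4}$ ($O = \frac{3^{2}}{4} = \frac{1}{4} \cdot 9 = \frac{9}{4} \approx 2.25$)
$U{\left(o \right)} = 2 + o + o^{2}$ ($U{\left(o \right)} = \left(o^{2} + o\right) + 2 = \left(o + o^{2}\right) + 2 = 2 + o + o^{2}$)
$\left(-5\right) 15 U{\left(O \right)} = \left(-5\right) 15 \left(2 + \frac{9}{4} + \left(\frac{9}{4}\right)^{2}\right) = - 75 \left(2 + \frac{9}{4} + \frac{81}{16}\right) = \left(-75\right) \frac{149}{16} = - \frac{11175}{16}$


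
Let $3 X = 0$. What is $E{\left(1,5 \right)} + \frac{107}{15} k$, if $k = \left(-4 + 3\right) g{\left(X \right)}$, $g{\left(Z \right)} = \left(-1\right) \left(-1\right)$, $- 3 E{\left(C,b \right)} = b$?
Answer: $- \frac{44}{5} \approx -8.8$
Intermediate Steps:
$E{\left(C,b \right)} = - \frac{b}{3}$
$X = 0$ ($X = \frac{1}{3} \cdot 0 = 0$)
$g{\left(Z \right)} = 1$
$k = -1$ ($k = \left(-4 + 3\right) 1 = \left(-1\right) 1 = -1$)
$E{\left(1,5 \right)} + \frac{107}{15} k = \left(- \frac{1}{3}\right) 5 + \frac{107}{15} \left(-1\right) = - \frac{5}{3} + 107 \cdot \frac{1}{15} \left(-1\right) = - \frac{5}{3} + \frac{107}{15} \left(-1\right) = - \frac{5}{3} - \frac{107}{15} = - \frac{44}{5}$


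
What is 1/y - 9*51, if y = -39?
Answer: -17902/39 ≈ -459.03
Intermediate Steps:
1/y - 9*51 = 1/(-39) - 9*51 = -1/39 - 459 = -17902/39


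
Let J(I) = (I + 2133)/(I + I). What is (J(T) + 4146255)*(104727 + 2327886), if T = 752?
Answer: 15169702674818265/1504 ≈ 1.0086e+13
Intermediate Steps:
J(I) = (2133 + I)/(2*I) (J(I) = (2133 + I)/((2*I)) = (2133 + I)*(1/(2*I)) = (2133 + I)/(2*I))
(J(T) + 4146255)*(104727 + 2327886) = ((½)*(2133 + 752)/752 + 4146255)*(104727 + 2327886) = ((½)*(1/752)*2885 + 4146255)*2432613 = (2885/1504 + 4146255)*2432613 = (6235970405/1504)*2432613 = 15169702674818265/1504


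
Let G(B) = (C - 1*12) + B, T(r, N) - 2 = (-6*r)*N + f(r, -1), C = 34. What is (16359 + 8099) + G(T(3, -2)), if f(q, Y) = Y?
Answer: 24517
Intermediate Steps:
T(r, N) = 1 - 6*N*r (T(r, N) = 2 + ((-6*r)*N - 1) = 2 + (-6*N*r - 1) = 2 + (-1 - 6*N*r) = 1 - 6*N*r)
G(B) = 22 + B (G(B) = (34 - 1*12) + B = (34 - 12) + B = 22 + B)
(16359 + 8099) + G(T(3, -2)) = (16359 + 8099) + (22 + (1 - 6*(-2)*3)) = 24458 + (22 + (1 + 36)) = 24458 + (22 + 37) = 24458 + 59 = 24517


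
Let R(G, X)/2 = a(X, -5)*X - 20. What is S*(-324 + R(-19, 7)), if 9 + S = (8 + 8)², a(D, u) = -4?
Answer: -103740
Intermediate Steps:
S = 247 (S = -9 + (8 + 8)² = -9 + 16² = -9 + 256 = 247)
R(G, X) = -40 - 8*X (R(G, X) = 2*(-4*X - 20) = 2*(-20 - 4*X) = -40 - 8*X)
S*(-324 + R(-19, 7)) = 247*(-324 + (-40 - 8*7)) = 247*(-324 + (-40 - 56)) = 247*(-324 - 96) = 247*(-420) = -103740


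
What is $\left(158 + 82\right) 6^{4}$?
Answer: $311040$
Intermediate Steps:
$\left(158 + 82\right) 6^{4} = 240 \cdot 1296 = 311040$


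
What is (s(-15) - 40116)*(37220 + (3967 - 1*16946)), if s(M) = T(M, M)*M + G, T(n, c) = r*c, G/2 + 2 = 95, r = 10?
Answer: -913400880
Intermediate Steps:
G = 186 (G = -4 + 2*95 = -4 + 190 = 186)
T(n, c) = 10*c
s(M) = 186 + 10*M**2 (s(M) = (10*M)*M + 186 = 10*M**2 + 186 = 186 + 10*M**2)
(s(-15) - 40116)*(37220 + (3967 - 1*16946)) = ((186 + 10*(-15)**2) - 40116)*(37220 + (3967 - 1*16946)) = ((186 + 10*225) - 40116)*(37220 + (3967 - 16946)) = ((186 + 2250) - 40116)*(37220 - 12979) = (2436 - 40116)*24241 = -37680*24241 = -913400880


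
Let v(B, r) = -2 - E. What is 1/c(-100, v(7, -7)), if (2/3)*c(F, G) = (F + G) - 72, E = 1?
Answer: -2/525 ≈ -0.0038095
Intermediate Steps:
v(B, r) = -3 (v(B, r) = -2 - 1*1 = -2 - 1 = -3)
c(F, G) = -108 + 3*F/2 + 3*G/2 (c(F, G) = 3*((F + G) - 72)/2 = 3*(-72 + F + G)/2 = -108 + 3*F/2 + 3*G/2)
1/c(-100, v(7, -7)) = 1/(-108 + (3/2)*(-100) + (3/2)*(-3)) = 1/(-108 - 150 - 9/2) = 1/(-525/2) = -2/525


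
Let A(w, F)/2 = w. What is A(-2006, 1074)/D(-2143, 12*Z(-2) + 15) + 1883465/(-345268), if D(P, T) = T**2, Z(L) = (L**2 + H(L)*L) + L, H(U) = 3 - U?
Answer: -13742629081/2265303348 ≈ -6.0666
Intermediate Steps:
A(w, F) = 2*w
Z(L) = L + L**2 + L*(3 - L) (Z(L) = (L**2 + (3 - L)*L) + L = (L**2 + L*(3 - L)) + L = L + L**2 + L*(3 - L))
A(-2006, 1074)/D(-2143, 12*Z(-2) + 15) + 1883465/(-345268) = (2*(-2006))/((12*(4*(-2)) + 15)**2) + 1883465/(-345268) = -4012/(12*(-8) + 15)**2 + 1883465*(-1/345268) = -4012/(-96 + 15)**2 - 1883465/345268 = -4012/((-81)**2) - 1883465/345268 = -4012/6561 - 1883465/345268 = -13742629081/2265303348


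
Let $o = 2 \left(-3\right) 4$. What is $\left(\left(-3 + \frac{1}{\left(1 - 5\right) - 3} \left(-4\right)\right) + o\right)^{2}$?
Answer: $\frac{34225}{49} \approx 698.47$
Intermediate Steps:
$o = -24$ ($o = \left(-6\right) 4 = -24$)
$\left(\left(-3 + \frac{1}{\left(1 - 5\right) - 3} \left(-4\right)\right) + o\right)^{2} = \left(\left(-3 + \frac{1}{\left(1 - 5\right) - 3} \left(-4\right)\right) - 24\right)^{2} = \left(\left(-3 + \frac{1}{-4 - 3} \left(-4\right)\right) - 24\right)^{2} = \left(\left(-3 + \frac{1}{-7} \left(-4\right)\right) - 24\right)^{2} = \left(\left(-3 - - \frac{4}{7}\right) - 24\right)^{2} = \left(\left(-3 + \frac{4}{7}\right) - 24\right)^{2} = \left(- \frac{17}{7} - 24\right)^{2} = \left(- \frac{185}{7}\right)^{2} = \frac{34225}{49}$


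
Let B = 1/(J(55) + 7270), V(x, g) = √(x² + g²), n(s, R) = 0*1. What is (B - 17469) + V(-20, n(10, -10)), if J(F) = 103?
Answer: -128651476/7373 ≈ -17449.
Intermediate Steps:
n(s, R) = 0
V(x, g) = √(g² + x²)
B = 1/7373 (B = 1/(103 + 7270) = 1/7373 ≈ 0.00013563)
(B - 17469) + V(-20, n(10, -10)) = (1/7373 - 17469) + √(0² + (-20)²) = -128798936/7373 + √(0 + 400) = -128798936/7373 + √400 = -128798936/7373 + 20 = -128651476/7373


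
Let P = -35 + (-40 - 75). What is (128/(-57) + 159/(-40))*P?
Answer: 70915/76 ≈ 933.09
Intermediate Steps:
P = -150 (P = -35 - 115 = -150)
(128/(-57) + 159/(-40))*P = (128/(-57) + 159/(-40))*(-150) = (128*(-1/57) + 159*(-1/40))*(-150) = (-128/57 - 159/40)*(-150) = -14183/2280*(-150) = 70915/76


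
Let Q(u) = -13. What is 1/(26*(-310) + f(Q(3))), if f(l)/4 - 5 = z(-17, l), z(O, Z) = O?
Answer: -1/8108 ≈ -0.00012334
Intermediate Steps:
f(l) = -48 (f(l) = 20 + 4*(-17) = 20 - 68 = -48)
1/(26*(-310) + f(Q(3))) = 1/(26*(-310) - 48) = 1/(-8060 - 48) = 1/(-8108) = -1/8108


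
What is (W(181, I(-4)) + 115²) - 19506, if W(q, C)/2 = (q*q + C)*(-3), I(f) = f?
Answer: -202823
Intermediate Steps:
W(q, C) = -6*C - 6*q² (W(q, C) = 2*((q*q + C)*(-3)) = 2*((q² + C)*(-3)) = 2*((C + q²)*(-3)) = 2*(-3*C - 3*q²) = -6*C - 6*q²)
(W(181, I(-4)) + 115²) - 19506 = ((-6*(-4) - 6*181²) + 115²) - 19506 = ((24 - 6*32761) + 13225) - 19506 = ((24 - 196566) + 13225) - 19506 = (-196542 + 13225) - 19506 = -183317 - 19506 = -202823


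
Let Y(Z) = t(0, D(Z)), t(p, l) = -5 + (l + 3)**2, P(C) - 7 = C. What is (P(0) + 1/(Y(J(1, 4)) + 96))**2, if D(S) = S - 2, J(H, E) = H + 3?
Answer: 660969/13456 ≈ 49.121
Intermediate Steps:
P(C) = 7 + C
J(H, E) = 3 + H
D(S) = -2 + S
t(p, l) = -5 + (3 + l)**2
Y(Z) = -5 + (1 + Z)**2 (Y(Z) = -5 + (3 + (-2 + Z))**2 = -5 + (1 + Z)**2)
(P(0) + 1/(Y(J(1, 4)) + 96))**2 = ((7 + 0) + 1/((-5 + (1 + (3 + 1))**2) + 96))**2 = (7 + 1/((-5 + (1 + 4)**2) + 96))**2 = (7 + 1/((-5 + 5**2) + 96))**2 = (7 + 1/((-5 + 25) + 96))**2 = (7 + 1/(20 + 96))**2 = (7 + 1/116)**2 = (813/116)**2 = 660969/13456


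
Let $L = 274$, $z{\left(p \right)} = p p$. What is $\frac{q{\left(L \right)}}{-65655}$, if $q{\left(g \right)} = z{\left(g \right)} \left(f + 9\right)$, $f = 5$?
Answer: $- \frac{1051064}{65655} \approx -16.009$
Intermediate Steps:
$z{\left(p \right)} = p^{2}$
$q{\left(g \right)} = 14 g^{2}$ ($q{\left(g \right)} = g^{2} \left(5 + 9\right) = g^{2} \cdot 14 = 14 g^{2}$)
$\frac{q{\left(L \right)}}{-65655} = \frac{14 \cdot 274^{2}}{-65655} = 14 \cdot 75076 \left(- \frac{1}{65655}\right) = 1051064 \left(- \frac{1}{65655}\right) = - \frac{1051064}{65655}$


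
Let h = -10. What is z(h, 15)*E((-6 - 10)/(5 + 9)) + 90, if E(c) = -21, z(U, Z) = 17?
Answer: -267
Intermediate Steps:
z(h, 15)*E((-6 - 10)/(5 + 9)) + 90 = 17*(-21) + 90 = -357 + 90 = -267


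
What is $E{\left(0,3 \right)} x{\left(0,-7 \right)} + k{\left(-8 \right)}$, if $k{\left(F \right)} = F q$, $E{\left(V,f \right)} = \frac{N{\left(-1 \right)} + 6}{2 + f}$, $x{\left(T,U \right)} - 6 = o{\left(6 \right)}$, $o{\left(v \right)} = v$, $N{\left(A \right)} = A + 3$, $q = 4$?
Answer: $- \frac{64}{5} \approx -12.8$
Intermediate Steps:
$N{\left(A \right)} = 3 + A$
$x{\left(T,U \right)} = 12$ ($x{\left(T,U \right)} = 6 + 6 = 12$)
$E{\left(V,f \right)} = \frac{8}{2 + f}$ ($E{\left(V,f \right)} = \frac{\left(3 - 1\right) + 6}{2 + f} = \frac{2 + 6}{2 + f} = \frac{8}{2 + f}$)
$k{\left(F \right)} = 4 F$ ($k{\left(F \right)} = F 4 = 4 F$)
$E{\left(0,3 \right)} x{\left(0,-7 \right)} + k{\left(-8 \right)} = \frac{8}{2 + 3} \cdot 12 + 4 \left(-8\right) = \frac{8}{5} \cdot 12 - 32 = \frac{96}{5} - 32 = - \frac{64}{5}$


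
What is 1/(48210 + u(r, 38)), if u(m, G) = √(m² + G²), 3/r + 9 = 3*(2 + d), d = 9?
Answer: 3085440/148748969983 - 8*√92417/148748969983 ≈ 2.0726e-5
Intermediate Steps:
r = ⅛ (r = 3/(-9 + 3*(2 + 9)) = 3/(-9 + 3*11) = 3/(-9 + 33) = 3/24 = 3*(1/24) = ⅛ ≈ 0.12500)
u(m, G) = √(G² + m²)
1/(48210 + u(r, 38)) = 1/(48210 + √(38² + (⅛)²)) = 1/(48210 + √(1444 + 1/64)) = 1/(48210 + √(92417/64)) = 1/(48210 + √92417/8)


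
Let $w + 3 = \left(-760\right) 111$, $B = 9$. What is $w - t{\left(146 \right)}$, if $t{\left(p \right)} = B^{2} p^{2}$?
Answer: $-1810959$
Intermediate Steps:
$t{\left(p \right)} = 81 p^{2}$ ($t{\left(p \right)} = 9^{2} p^{2} = 81 p^{2}$)
$w = -84363$ ($w = -3 - 84360 = -84363$)
$w - t{\left(146 \right)} = -84363 - 81 \cdot 146^{2} = -84363 - 81 \cdot 21316 = -84363 - 1726596 = -1810959$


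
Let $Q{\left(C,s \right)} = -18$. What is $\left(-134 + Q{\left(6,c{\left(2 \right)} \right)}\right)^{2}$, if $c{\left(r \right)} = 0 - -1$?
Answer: $23104$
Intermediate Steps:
$c{\left(r \right)} = 1$ ($c{\left(r \right)} = 0 + 1 = 1$)
$\left(-134 + Q{\left(6,c{\left(2 \right)} \right)}\right)^{2} = \left(-134 - 18\right)^{2} = \left(-152\right)^{2} = 23104$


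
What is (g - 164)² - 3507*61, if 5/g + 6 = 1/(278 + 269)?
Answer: -2010430621086/10764961 ≈ -1.8676e+5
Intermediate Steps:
g = -2735/3281 (g = 5/(-6 + 1/(278 + 269)) = 5/(-6 + 1/547) = 5/(-3281/547) = 5*(-547/3281) = -2735/3281 ≈ -0.83359)
(g - 164)² - 3507*61 = (-2735/3281 - 164)² - 3507*61 = (-540819/3281)² - 213927 = 292485190761/10764961 - 213927 = -2010430621086/10764961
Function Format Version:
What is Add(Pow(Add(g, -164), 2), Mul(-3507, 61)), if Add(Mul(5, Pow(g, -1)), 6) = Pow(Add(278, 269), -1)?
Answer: Rational(-2010430621086, 10764961) ≈ -1.8676e+5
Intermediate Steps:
g = Rational(-2735, 3281) (g = Mul(5, Pow(Add(-6, Pow(Add(278, 269), -1)), -1)) = Mul(5, Pow(Add(-6, Pow(547, -1)), -1)) = Mul(5, Pow(Add(-6, Rational(1, 547)), -1)) = Mul(5, Pow(Rational(-3281, 547), -1)) = Mul(5, Rational(-547, 3281)) = Rational(-2735, 3281) ≈ -0.83359)
Add(Pow(Add(g, -164), 2), Mul(-3507, 61)) = Add(Pow(Add(Rational(-2735, 3281), -164), 2), Mul(-3507, 61)) = Add(Pow(Rational(-540819, 3281), 2), -213927) = Add(Rational(292485190761, 10764961), -213927) = Rational(-2010430621086, 10764961)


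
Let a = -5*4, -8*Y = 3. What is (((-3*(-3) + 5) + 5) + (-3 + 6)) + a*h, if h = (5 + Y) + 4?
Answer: -301/2 ≈ -150.50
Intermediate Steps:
Y = -3/8 (Y = -⅛*3 = -3/8 ≈ -0.37500)
a = -20
h = 69/8 (h = (5 - 3/8) + 4 = 37/8 + 4 = 69/8 ≈ 8.6250)
(((-3*(-3) + 5) + 5) + (-3 + 6)) + a*h = (((-3*(-3) + 5) + 5) + (-3 + 6)) - 20*69/8 = (((9 + 5) + 5) + 3) - 345/2 = ((14 + 5) + 3) - 345/2 = (19 + 3) - 345/2 = 22 - 345/2 = -301/2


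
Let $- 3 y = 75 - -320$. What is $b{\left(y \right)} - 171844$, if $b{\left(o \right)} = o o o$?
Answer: $- \frac{66269663}{27} \approx -2.4544 \cdot 10^{6}$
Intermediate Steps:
$y = - \frac{395}{3}$ ($y = - \frac{75 - -320}{3} = - \frac{75 + 320}{3} = \left(- \frac{1}{3}\right) 395 = - \frac{395}{3} \approx -131.67$)
$b{\left(o \right)} = o^{3}$ ($b{\left(o \right)} = o^{2} o = o^{3}$)
$b{\left(y \right)} - 171844 = \left(- \frac{395}{3}\right)^{3} - 171844 = - \frac{61629875}{27} - 171844 = - \frac{66269663}{27}$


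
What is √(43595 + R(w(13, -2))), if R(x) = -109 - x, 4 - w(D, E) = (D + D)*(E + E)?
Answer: 23*√82 ≈ 208.27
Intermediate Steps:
w(D, E) = 4 - 4*D*E (w(D, E) = 4 - (D + D)*(E + E) = 4 - 2*D*2*E = 4 - 4*D*E)
√(43595 + R(w(13, -2))) = √(43595 + (-109 - (4 - 4*13*(-2)))) = √(43595 + (-109 - (4 + 104))) = √(43595 + (-109 - 1*108)) = √(43595 + (-109 - 108)) = √(43595 - 217) = √43378 = 23*√82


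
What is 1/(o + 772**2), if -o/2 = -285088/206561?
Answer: 206561/123107621200 ≈ 1.6779e-6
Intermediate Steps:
o = 570176/206561 (o = -(-570176)/206561 = -2*(-285088/206561) = 570176/206561 ≈ 2.7603)
1/(o + 772**2) = 1/(570176/206561 + 772**2) = 1/(570176/206561 + 595984) = 1/(123107621200/206561) = 206561/123107621200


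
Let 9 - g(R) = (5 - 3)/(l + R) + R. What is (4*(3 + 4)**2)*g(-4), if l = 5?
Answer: 2156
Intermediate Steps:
g(R) = 9 - R - 2/(5 + R) (g(R) = 9 - ((5 - 3)/(5 + R) + R) = 9 - (2/(5 + R) + R) = 9 - (R + 2/(5 + R)) = 9 + (-R - 2/(5 + R)) = 9 - R - 2/(5 + R))
(4*(3 + 4)**2)*g(-4) = (4*(3 + 4)**2)*((43 - 1*(-4)**2 + 4*(-4))/(5 - 4)) = (4*7**2)*((43 - 1*16 - 16)/1) = (4*49)*(1*(43 - 16 - 16)) = 196*(1*11) = 196*11 = 2156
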